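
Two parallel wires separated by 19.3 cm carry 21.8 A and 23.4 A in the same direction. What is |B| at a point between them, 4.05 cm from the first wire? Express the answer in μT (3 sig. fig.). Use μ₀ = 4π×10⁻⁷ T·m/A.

B ≈ 77.0 μT

Each long wire gives B = μ₀I/(2πd). Distances are d₁ = 0.0405 m and d₂ = 0.1525 m.
B₁ = 1.08×10⁻⁴ T, B₂ = 3.07×10⁻⁵ T.
Between parallel currents the two contributions point in opposite directions, so they subtract. B = |B₁ − B₂| = |1.08×10⁻⁴ − 3.07×10⁻⁵| = 7.70×10⁻⁵ T.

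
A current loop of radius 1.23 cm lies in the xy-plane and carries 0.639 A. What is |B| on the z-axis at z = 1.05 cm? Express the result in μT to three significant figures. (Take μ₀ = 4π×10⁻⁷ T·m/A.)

B ≈ 14.4 μT

On the axis of a circular loop, B = μ₀IR² / [2(R²+z²)^(3/2)].
R² + z² = (0.0123)² + (0.0105)² = 0.0002615 m², and (R²+z²)^(3/2) = 4.23×10⁻⁶ m³.
B = (4π×10⁻⁷ × 0.639 × 0.0001513) / (2 × 4.23×10⁻⁶) = 1.44×10⁻⁵ T.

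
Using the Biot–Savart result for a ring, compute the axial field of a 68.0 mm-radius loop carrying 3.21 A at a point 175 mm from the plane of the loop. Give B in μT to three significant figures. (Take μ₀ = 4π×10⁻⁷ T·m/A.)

On the axis of a circular loop, B = μ₀IR² / [2(R²+z²)^(3/2)].
R² + z² = (0.068)² + (0.175)² = 0.03525 m², and (R²+z²)^(3/2) = 6.62×10⁻³ m³.
B = (4π×10⁻⁷ × 3.21 × 0.004624) / (2 × 6.62×10⁻³) = 1.41×10⁻⁶ T.

B ≈ 1.41 μT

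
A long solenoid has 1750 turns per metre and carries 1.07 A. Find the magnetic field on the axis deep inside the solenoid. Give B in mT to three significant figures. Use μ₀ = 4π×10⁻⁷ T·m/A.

Inside a long solenoid, B = μ₀nI with n = 1750 turns/m.
B = 4π×10⁻⁷ × 1750 × 1.07 = 2.35×10⁻³ T.

B ≈ 2.35 mT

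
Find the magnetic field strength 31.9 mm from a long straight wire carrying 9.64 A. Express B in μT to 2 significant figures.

B ≈ 60 μT

For an infinitely long straight wire, B = μ₀I/(2πd).
B = (4π×10⁻⁷ × 9.64) / (2π × 0.0319) = 6.04×10⁻⁵ T.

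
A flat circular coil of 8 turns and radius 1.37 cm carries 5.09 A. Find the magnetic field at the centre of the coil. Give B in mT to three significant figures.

For an N-turn flat coil, B = Nμ₀I/(2R) with R = 0.0137 m.
B = 8 × 2.33×10⁻⁴ T = 1.87×10⁻³ T.

B ≈ 1.87 mT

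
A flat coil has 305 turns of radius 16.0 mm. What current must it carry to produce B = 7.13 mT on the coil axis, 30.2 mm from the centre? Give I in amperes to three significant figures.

For an N-turn coil, B = Nμ₀IR²/[2(R²+z²)^(3/2)] with R = 0.016 m, z = 0.0302 m, so I = 2B(R²+z²)^(3/2)/(Nμ₀R²) = 2 × 7.13×10⁻³ × 3.99×10⁻⁵ / (305 × 4π×10⁻⁷ × 0.000256) = 5.80 A.

I ≈ 5.80 A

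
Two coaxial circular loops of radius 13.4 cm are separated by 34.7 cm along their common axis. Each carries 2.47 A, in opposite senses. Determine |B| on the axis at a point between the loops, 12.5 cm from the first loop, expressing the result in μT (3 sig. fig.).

Each loop contributes B = μ₀IR²/[2(R²+z²)^(3/2)] on the axis, with z measured from that loop.
Loop 1 (z = 0.125 m): B₁ = 4.53×10⁻⁶ T. Loop 2 (z = 0.222 m): B₂ = 1.60×10⁻⁶ T.
The fields oppose: B = |B₁ − B₂| = 2.93×10⁻⁶ T.

B ≈ 2.93 μT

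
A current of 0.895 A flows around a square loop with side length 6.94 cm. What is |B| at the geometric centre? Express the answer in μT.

Each side is a finite straight segment at perpendicular distance d = a/(2 tan(π/4)) = 0.0347 m from the centre, with end-angles ±π/4.
One side contributes B₁ = (μ₀I/4πd)·2 sin(π/4) = 3.65×10⁻⁶ T.
All 4 sides add in the same direction: B = 4 × 3.65×10⁻⁶ = 1.46×10⁻⁵ T.

B ≈ 14.6 μT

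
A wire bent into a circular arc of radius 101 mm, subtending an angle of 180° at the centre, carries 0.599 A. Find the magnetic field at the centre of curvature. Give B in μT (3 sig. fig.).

The Biot–Savart field of a circular arc at its centre is B = μ₀Iφ/(4πR), with φ = 3.142 rad.
B = (4π×10⁻⁷ × 0.599 × 3.142) / (4π × 0.101) = 1.86×10⁻⁶ T.

B ≈ 1.86 μT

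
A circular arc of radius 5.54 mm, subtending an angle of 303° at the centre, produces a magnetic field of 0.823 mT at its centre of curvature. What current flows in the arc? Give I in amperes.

For a circular arc, B = μ₀Iφ/(4πR) with φ in radians; here φ = 5.288 rad.
So I = 4πRB/(μ₀φ) = 4π × 0.00554 × 8.23×10⁻⁴ / (4π×10⁻⁷ × 5.288) = 8.62 A.

I ≈ 8.62 A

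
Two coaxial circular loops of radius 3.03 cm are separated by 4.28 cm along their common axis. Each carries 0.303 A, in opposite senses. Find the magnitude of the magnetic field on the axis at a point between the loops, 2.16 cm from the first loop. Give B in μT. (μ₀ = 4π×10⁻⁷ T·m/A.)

B ≈ 0.0639 μT

Each loop contributes B = μ₀IR²/[2(R²+z²)^(3/2)] on the axis, with z measured from that loop.
Loop 1 (z = 0.0216 m): B₁ = 3.39×10⁻⁶ T. Loop 2 (z = 0.0212 m): B₂ = 3.46×10⁻⁶ T.
The fields oppose: B = |B₁ − B₂| = 6.39×10⁻⁸ T.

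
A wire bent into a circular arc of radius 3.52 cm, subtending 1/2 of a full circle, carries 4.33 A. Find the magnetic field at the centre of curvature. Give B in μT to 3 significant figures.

The Biot–Savart field of a circular arc at its centre is B = μ₀Iφ/(4πR), with φ = 3.142 rad.
B = (4π×10⁻⁷ × 4.33 × 3.142) / (4π × 0.0352) = 3.86×10⁻⁵ T.

B ≈ 38.6 μT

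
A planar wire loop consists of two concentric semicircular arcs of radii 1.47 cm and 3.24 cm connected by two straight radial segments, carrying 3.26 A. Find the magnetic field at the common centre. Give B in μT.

The radial connectors point toward the centre, so dl × r̂ = 0 and they contribute nothing.
Each semicircle gives μ₀I/(4R): inner arc 6.97×10⁻⁵ T, outer arc 3.16×10⁻⁵ T.
The two arcs carry current in opposite angular senses, so their fields oppose: B = |6.97×10⁻⁵ − 3.16×10⁻⁵| = 3.81×10⁻⁵ T.

B ≈ 38.1 μT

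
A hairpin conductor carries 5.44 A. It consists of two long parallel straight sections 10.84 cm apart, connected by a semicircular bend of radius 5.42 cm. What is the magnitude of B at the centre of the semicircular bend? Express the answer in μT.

B ≈ 51.6 μT

The semicircular arc contributes B_arc = μ₀I·π/(4πR) = μ₀I/(4R) = 3.15×10⁻⁵ T.
Each semi-infinite lead is at perpendicular distance R = 0.0542 m from the centre, with the perpendicular foot at its near end, so it contributes μ₀I/(4πR); both point the same way, together 2.01×10⁻⁵ T.
Arc and leads all point the same direction: B = 3.15×10⁻⁵ + 2.01×10⁻⁵ = 5.16×10⁻⁵ T.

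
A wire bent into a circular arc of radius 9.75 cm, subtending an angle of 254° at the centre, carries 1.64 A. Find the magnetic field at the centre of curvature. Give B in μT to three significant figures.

The Biot–Savart field of a circular arc at its centre is B = μ₀Iφ/(4πR), with φ = 4.433 rad.
B = (4π×10⁻⁷ × 1.64 × 4.433) / (4π × 0.0975) = 7.46×10⁻⁶ T.

B ≈ 7.46 μT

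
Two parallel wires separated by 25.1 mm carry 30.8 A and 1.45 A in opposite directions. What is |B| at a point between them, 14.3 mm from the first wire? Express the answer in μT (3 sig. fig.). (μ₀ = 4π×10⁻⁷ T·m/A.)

Each long wire gives B = μ₀I/(2πd). Distances are d₁ = 0.0143 m and d₂ = 0.0108 m.
B₁ = 4.31×10⁻⁴ T, B₂ = 2.69×10⁻⁵ T.
Between antiparallel currents both contributions point the same way, so they add. B = B₁ + B₂ = 4.31×10⁻⁴ + 2.69×10⁻⁵ = 4.58×10⁻⁴ T.

B ≈ 458 μT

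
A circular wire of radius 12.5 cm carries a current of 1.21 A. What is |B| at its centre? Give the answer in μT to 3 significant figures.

At the centre of a circular loop the Biot–Savart law gives B = μ₀I/(2R).
B = (4π×10⁻⁷ × 1.21) / (2 × 0.125) = 6.08×10⁻⁶ T.

B ≈ 6.08 μT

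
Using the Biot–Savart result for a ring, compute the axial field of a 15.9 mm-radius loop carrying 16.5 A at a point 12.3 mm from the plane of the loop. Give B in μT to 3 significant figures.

B ≈ 323 μT

On the axis of a circular loop, B = μ₀IR² / [2(R²+z²)^(3/2)].
R² + z² = (0.0159)² + (0.0123)² = 0.0004041 m², and (R²+z²)^(3/2) = 8.12×10⁻⁶ m³.
B = (4π×10⁻⁷ × 16.5 × 0.0002528) / (2 × 8.12×10⁻⁶) = 3.23×10⁻⁴ T.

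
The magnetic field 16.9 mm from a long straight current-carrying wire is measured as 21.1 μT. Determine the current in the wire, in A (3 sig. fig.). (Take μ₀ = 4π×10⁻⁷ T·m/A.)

For a long straight wire B = μ₀I/(2πd), so I = 2πdB/μ₀.
I = 2π × 0.0169 × 2.11×10⁻⁵ / (4π×10⁻⁷) = 1.78 A.

I ≈ 1.78 A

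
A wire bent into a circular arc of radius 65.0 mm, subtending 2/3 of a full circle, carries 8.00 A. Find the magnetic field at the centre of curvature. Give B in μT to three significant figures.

The Biot–Savart field of a circular arc at its centre is B = μ₀Iφ/(4πR), with φ = 4.189 rad.
B = (4π×10⁻⁷ × 8.00 × 4.189) / (4π × 0.065) = 5.16×10⁻⁵ T.

B ≈ 51.6 μT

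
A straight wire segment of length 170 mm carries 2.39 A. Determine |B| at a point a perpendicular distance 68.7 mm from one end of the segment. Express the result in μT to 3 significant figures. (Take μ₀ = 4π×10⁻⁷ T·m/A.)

For a finite straight segment, B = (μ₀I/4πd)(sinθ₁ + sinθ₂), where θ₁, θ₂ are the angles from the perpendicular to each end.
The perpendicular foot is at one end, so the two end-offsets along the wire are 0 and L = 0.17 m.
sinθ₁ = 0/√(0²+0.0687²) = 0.0000; sinθ₂ = 0.17/√(0.17²+0.0687²) = 0.9272.
B = (4π×10⁻⁷ × 2.39) / (4π × 0.0687) × (0.0000 + 0.9272) = 3.23×10⁻⁶ T.

B ≈ 3.23 μT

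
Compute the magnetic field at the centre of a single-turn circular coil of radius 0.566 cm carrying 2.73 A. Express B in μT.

At the centre of a circular loop the Biot–Savart law gives B = μ₀I/(2R).
B = (4π×10⁻⁷ × 2.73) / (2 × 0.00566) = 3.03×10⁻⁴ T.

B ≈ 303 μT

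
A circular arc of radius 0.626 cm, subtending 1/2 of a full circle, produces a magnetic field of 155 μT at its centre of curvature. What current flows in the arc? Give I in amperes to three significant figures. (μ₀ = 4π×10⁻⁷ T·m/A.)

For a circular arc, B = μ₀Iφ/(4πR) with φ in radians; here φ = 3.142 rad.
So I = 4πRB/(μ₀φ) = 4π × 0.00626 × 1.55×10⁻⁴ / (4π×10⁻⁷ × 3.142) = 3.09 A.

I ≈ 3.09 A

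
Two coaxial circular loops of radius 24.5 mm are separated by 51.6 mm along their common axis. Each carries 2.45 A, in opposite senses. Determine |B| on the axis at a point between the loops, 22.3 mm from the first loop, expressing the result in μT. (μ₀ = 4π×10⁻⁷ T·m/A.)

Each loop contributes B = μ₀IR²/[2(R²+z²)^(3/2)] on the axis, with z measured from that loop.
Loop 1 (z = 0.0223 m): B₁ = 2.54×10⁻⁵ T. Loop 2 (z = 0.0293 m): B₂ = 1.66×10⁻⁵ T.
The fields oppose: B = |B₁ − B₂| = 8.83×10⁻⁶ T.

B ≈ 8.83 μT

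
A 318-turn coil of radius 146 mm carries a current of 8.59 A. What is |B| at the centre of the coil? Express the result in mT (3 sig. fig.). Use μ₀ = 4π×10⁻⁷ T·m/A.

B ≈ 11.8 mT

For an N-turn flat coil, B = Nμ₀I/(2R) with R = 0.146 m.
B = 318 × 3.70×10⁻⁵ T = 1.18×10⁻² T.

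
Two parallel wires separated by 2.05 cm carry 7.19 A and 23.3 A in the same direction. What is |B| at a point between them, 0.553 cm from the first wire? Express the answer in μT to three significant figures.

Each long wire gives B = μ₀I/(2πd). Distances are d₁ = 0.00553 m and d₂ = 0.01497 m.
B₁ = 2.60×10⁻⁴ T, B₂ = 3.11×10⁻⁴ T.
Between parallel currents the two contributions point in opposite directions, so they subtract. B = |B₁ − B₂| = |2.60×10⁻⁴ − 3.11×10⁻⁴| = 5.13×10⁻⁵ T.

B ≈ 51.3 μT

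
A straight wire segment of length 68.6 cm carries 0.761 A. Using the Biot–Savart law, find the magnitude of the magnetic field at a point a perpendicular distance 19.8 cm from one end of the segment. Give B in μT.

B ≈ 0.369 μT

For a finite straight segment, B = (μ₀I/4πd)(sinθ₁ + sinθ₂), where θ₁, θ₂ are the angles from the perpendicular to each end.
The perpendicular foot is at one end, so the two end-offsets along the wire are 0 and L = 0.686 m.
sinθ₁ = 0/√(0²+0.198²) = 0.0000; sinθ₂ = 0.686/√(0.686²+0.198²) = 0.9608.
B = (4π×10⁻⁷ × 0.761) / (4π × 0.198) × (0.0000 + 0.9608) = 3.69×10⁻⁷ T.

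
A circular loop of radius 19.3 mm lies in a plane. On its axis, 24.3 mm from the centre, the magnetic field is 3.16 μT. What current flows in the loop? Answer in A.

On the axis of a loop, B = μ₀IR²/[2(R²+z²)^(3/2)], so I = 2B(R²+z²)^(3/2)/(μ₀R²).
R² + z² = 0.0003725 + 0.0005905 = 0.000963 m²; raised to 3/2 gives 2.99×10⁻⁵ m³.
I = 2 × 3.16×10⁻⁶ × 2.99×10⁻⁵ / (1.26×10⁻⁶ × 0.0003725) = 0.403 A.

I ≈ 0.403 A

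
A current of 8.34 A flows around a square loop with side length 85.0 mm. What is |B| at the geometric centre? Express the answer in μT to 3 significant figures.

Each side is a finite straight segment at perpendicular distance d = a/(2 tan(π/4)) = 0.0425 m from the centre, with end-angles ±π/4.
One side contributes B₁ = (μ₀I/4πd)·2 sin(π/4) = 2.78×10⁻⁵ T.
All 4 sides add in the same direction: B = 4 × 2.78×10⁻⁵ = 1.11×10⁻⁴ T.

B ≈ 111 μT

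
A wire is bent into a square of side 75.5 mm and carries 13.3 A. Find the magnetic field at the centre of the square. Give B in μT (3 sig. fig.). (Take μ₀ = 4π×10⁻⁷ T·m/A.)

B ≈ 199 μT

Each side is a finite straight segment at perpendicular distance d = a/(2 tan(π/4)) = 0.03775 m from the centre, with end-angles ±π/4.
One side contributes B₁ = (μ₀I/4πd)·2 sin(π/4) = 4.98×10⁻⁵ T.
All 4 sides add in the same direction: B = 4 × 4.98×10⁻⁵ = 1.99×10⁻⁴ T.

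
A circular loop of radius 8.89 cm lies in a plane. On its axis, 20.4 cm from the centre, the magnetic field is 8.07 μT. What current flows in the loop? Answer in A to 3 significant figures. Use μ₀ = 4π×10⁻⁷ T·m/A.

I ≈ 17.9 A

On the axis of a loop, B = μ₀IR²/[2(R²+z²)^(3/2)], so I = 2B(R²+z²)^(3/2)/(μ₀R²).
R² + z² = 0.007903 + 0.04162 = 0.04952 m²; raised to 3/2 gives 1.10×10⁻² m³.
I = 2 × 8.07×10⁻⁶ × 1.10×10⁻² / (1.26×10⁻⁶ × 0.007903) = 17.9 A.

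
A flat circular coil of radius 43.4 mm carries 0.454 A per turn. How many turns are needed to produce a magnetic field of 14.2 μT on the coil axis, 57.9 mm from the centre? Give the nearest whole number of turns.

For an N-turn coil, B = Nμ₀IR²/[2(R²+z²)^(3/2)]. A single turn gives B₁ = 1.42×10⁻⁶ T with R = 0.0434 m, z = 0.0579 m.
N = B/B₁ = 1.42×10⁻⁵ / 1.42×10⁻⁶ = 10.01.

N = 10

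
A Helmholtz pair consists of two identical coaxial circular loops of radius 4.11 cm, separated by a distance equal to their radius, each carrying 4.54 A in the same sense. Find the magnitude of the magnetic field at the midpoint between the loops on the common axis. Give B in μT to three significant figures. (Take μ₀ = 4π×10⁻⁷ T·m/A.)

Each loop contributes B = μ₀IR²/[2(R²+z²)^(3/2)] on the axis, with z measured from that loop.
Loop 1 (z = 0.02055 m): B₁ = 4.97×10⁻⁵ T. Loop 2 (z = 0.02055 m): B₂ = 4.97×10⁻⁵ T.
The fields add: B = B₁ + B₂ = 9.93×10⁻⁵ T.

B ≈ 99.3 μT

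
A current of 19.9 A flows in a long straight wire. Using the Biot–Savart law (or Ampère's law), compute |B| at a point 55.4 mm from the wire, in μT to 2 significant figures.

For an infinitely long straight wire, B = μ₀I/(2πd).
B = (4π×10⁻⁷ × 19.9) / (2π × 0.0554) = 7.18×10⁻⁵ T.

B ≈ 72 μT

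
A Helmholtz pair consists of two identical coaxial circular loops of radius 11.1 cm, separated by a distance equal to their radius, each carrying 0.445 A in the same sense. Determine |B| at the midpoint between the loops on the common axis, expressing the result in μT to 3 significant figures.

Each loop contributes B = μ₀IR²/[2(R²+z²)^(3/2)] on the axis, with z measured from that loop.
Loop 1 (z = 0.0555 m): B₁ = 1.80×10⁻⁶ T. Loop 2 (z = 0.0555 m): B₂ = 1.80×10⁻⁶ T.
The fields add: B = B₁ + B₂ = 3.60×10⁻⁶ T.

B ≈ 3.60 μT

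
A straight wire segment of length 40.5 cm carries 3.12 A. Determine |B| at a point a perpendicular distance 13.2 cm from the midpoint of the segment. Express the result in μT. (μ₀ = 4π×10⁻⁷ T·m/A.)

For a finite straight segment, B = (μ₀I/4πd)(sinθ₁ + sinθ₂), where θ₁, θ₂ are the angles from the perpendicular to each end.
The perpendicular from the point meets the wire at its midpoint, so each end is L/2 = 0.2025 m away along the wire.
sinθ₁ = 0.2025/√(0.2025²+0.132²) = 0.8377; sinθ₂ = 0.2025/√(0.2025²+0.132²) = 0.8377.
B = (4π×10⁻⁷ × 3.12) / (4π × 0.132) × (0.8377 + 0.8377) = 3.96×10⁻⁶ T.

B ≈ 3.96 μT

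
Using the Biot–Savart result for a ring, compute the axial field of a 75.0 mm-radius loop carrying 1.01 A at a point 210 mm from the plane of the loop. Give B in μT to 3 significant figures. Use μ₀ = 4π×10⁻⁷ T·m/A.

B ≈ 0.322 μT

On the axis of a circular loop, B = μ₀IR² / [2(R²+z²)^(3/2)].
R² + z² = (0.075)² + (0.21)² = 0.04972 m², and (R²+z²)^(3/2) = 1.11×10⁻² m³.
B = (4π×10⁻⁷ × 1.01 × 0.005625) / (2 × 1.11×10⁻²) = 3.22×10⁻⁷ T.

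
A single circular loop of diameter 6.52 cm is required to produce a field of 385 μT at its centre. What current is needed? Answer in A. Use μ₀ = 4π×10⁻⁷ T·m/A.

I ≈ 20.0 A

At the centre of a circular loop B = μ₀I/(2R), so I = 2RB/μ₀.
With R = 0.0326 m, I = 2 × 0.0326 × 3.85×10⁻⁴ / (4π×10⁻⁷) = 20.0 A.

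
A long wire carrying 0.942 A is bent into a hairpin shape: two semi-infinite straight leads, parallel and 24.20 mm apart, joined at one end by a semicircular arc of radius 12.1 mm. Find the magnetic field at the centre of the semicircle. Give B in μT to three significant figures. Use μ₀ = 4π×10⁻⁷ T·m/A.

The semicircular arc contributes B_arc = μ₀I·π/(4πR) = μ₀I/(4R) = 2.45×10⁻⁵ T.
Each semi-infinite lead is at perpendicular distance R = 0.0121 m from the centre, with the perpendicular foot at its near end, so it contributes μ₀I/(4πR); both point the same way, together 1.56×10⁻⁵ T.
Arc and leads all point the same direction: B = 2.45×10⁻⁵ + 1.56×10⁻⁵ = 4.00×10⁻⁵ T.

B ≈ 40.0 μT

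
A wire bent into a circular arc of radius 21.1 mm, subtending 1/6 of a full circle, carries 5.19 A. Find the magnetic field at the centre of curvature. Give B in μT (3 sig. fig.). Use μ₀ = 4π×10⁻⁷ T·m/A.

The Biot–Savart field of a circular arc at its centre is B = μ₀Iφ/(4πR), with φ = 1.047 rad.
B = (4π×10⁻⁷ × 5.19 × 1.047) / (4π × 0.0211) = 2.58×10⁻⁵ T.

B ≈ 25.8 μT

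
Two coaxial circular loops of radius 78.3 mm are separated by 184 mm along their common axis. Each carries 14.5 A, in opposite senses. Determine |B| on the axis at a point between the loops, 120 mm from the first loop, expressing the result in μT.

B ≈ 35.0 μT

Each loop contributes B = μ₀IR²/[2(R²+z²)^(3/2)] on the axis, with z measured from that loop.
Loop 1 (z = 0.12 m): B₁ = 1.90×10⁻⁵ T. Loop 2 (z = 0.064 m): B₂ = 5.40×10⁻⁵ T.
The fields oppose: B = |B₁ − B₂| = 3.50×10⁻⁵ T.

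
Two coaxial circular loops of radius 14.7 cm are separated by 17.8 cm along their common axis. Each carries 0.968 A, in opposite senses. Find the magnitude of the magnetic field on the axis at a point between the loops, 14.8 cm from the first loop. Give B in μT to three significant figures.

Each loop contributes B = μ₀IR²/[2(R²+z²)^(3/2)] on the axis, with z measured from that loop.
Loop 1 (z = 0.148 m): B₁ = 1.45×10⁻⁶ T. Loop 2 (z = 0.03 m): B₂ = 3.89×10⁻⁶ T.
The fields oppose: B = |B₁ − B₂| = 2.44×10⁻⁶ T.

B ≈ 2.44 μT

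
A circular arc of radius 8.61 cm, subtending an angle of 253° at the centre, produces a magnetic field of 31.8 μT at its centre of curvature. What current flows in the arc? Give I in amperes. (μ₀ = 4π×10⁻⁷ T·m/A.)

I ≈ 6.20 A

For a circular arc, B = μ₀Iφ/(4πR) with φ in radians; here φ = 4.416 rad.
So I = 4πRB/(μ₀φ) = 4π × 0.0861 × 3.18×10⁻⁵ / (4π×10⁻⁷ × 4.416) = 6.20 A.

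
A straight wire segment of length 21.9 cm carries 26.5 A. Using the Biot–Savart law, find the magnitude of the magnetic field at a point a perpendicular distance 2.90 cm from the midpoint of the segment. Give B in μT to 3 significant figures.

B ≈ 177 μT

For a finite straight segment, B = (μ₀I/4πd)(sinθ₁ + sinθ₂), where θ₁, θ₂ are the angles from the perpendicular to each end.
The perpendicular from the point meets the wire at its midpoint, so each end is L/2 = 0.1095 m away along the wire.
sinθ₁ = 0.1095/√(0.1095²+0.029²) = 0.9667; sinθ₂ = 0.1095/√(0.1095²+0.029²) = 0.9667.
B = (4π×10⁻⁷ × 26.5) / (4π × 0.029) × (0.9667 + 0.9667) = 1.77×10⁻⁴ T.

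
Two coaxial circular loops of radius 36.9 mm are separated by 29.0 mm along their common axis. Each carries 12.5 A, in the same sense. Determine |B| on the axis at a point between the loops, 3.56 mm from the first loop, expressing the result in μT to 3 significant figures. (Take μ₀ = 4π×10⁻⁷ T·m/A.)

B ≈ 329 μT

Each loop contributes B = μ₀IR²/[2(R²+z²)^(3/2)] on the axis, with z measured from that loop.
Loop 1 (z = 0.00356 m): B₁ = 2.10×10⁻⁴ T. Loop 2 (z = 0.02544 m): B₂ = 1.19×10⁻⁴ T.
The fields add: B = B₁ + B₂ = 3.29×10⁻⁴ T.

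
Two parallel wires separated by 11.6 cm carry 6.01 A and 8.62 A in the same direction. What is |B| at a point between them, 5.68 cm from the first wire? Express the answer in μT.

Each long wire gives B = μ₀I/(2πd). Distances are d₁ = 0.0568 m and d₂ = 0.0592 m.
B₁ = 2.12×10⁻⁵ T, B₂ = 2.91×10⁻⁵ T.
Between parallel currents the two contributions point in opposite directions, so they subtract. B = |B₁ − B₂| = |2.12×10⁻⁵ − 2.91×10⁻⁵| = 7.96×10⁻⁶ T.

B ≈ 7.96 μT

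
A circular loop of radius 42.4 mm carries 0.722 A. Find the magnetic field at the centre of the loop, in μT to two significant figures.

B ≈ 11 μT

At the centre of a circular loop the Biot–Savart law gives B = μ₀I/(2R).
B = (4π×10⁻⁷ × 0.722) / (2 × 0.0424) = 1.07×10⁻⁵ T.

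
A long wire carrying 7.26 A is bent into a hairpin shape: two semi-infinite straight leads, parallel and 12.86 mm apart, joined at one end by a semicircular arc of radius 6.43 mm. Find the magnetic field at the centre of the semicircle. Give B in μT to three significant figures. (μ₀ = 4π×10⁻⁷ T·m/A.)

The semicircular arc contributes B_arc = μ₀I·π/(4πR) = μ₀I/(4R) = 3.55×10⁻⁴ T.
Each semi-infinite lead is at perpendicular distance R = 0.00643 m from the centre, with the perpendicular foot at its near end, so it contributes μ₀I/(4πR); both point the same way, together 2.26×10⁻⁴ T.
Arc and leads all point the same direction: B = 3.55×10⁻⁴ + 2.26×10⁻⁴ = 5.81×10⁻⁴ T.

B ≈ 581 μT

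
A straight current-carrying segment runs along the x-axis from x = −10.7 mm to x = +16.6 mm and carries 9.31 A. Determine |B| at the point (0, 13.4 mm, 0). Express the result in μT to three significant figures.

B ≈ 97.4 μT

For a finite straight segment, B = (μ₀I/4πd)(sinθ₁ + sinθ₂), where θ₁, θ₂ are the angles from the perpendicular to each end.
The perpendicular distance is d = 0.0134 m; the end-offsets along the wire are a = 0.0107 m and b = 0.0166 m.
sinθ₁ = 0.0107/√(0.0107²+0.0134²) = 0.6240; sinθ₂ = 0.0166/√(0.0166²+0.0134²) = 0.7781.
B = (4π×10⁻⁷ × 9.31) / (4π × 0.0134) × (0.6240 + 0.7781) = 9.74×10⁻⁵ T.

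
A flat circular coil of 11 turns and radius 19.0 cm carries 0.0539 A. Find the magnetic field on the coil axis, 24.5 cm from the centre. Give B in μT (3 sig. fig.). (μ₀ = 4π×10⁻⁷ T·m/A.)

B ≈ 0.451 μT

For an N-turn flat coil, B = Nμ₀IR²/[2(R²+z²)^(3/2)] with R = 0.19 m, z = 0.245 m.
B = 11 × 4.10×10⁻⁸ T = 4.51×10⁻⁷ T.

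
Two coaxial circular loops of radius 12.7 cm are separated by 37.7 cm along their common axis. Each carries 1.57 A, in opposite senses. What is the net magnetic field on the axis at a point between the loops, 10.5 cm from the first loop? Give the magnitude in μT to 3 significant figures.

B ≈ 2.97 μT

Each loop contributes B = μ₀IR²/[2(R²+z²)^(3/2)] on the axis, with z measured from that loop.
Loop 1 (z = 0.105 m): B₁ = 3.56×10⁻⁶ T. Loop 2 (z = 0.272 m): B₂ = 5.88×10⁻⁷ T.
The fields oppose: B = |B₁ − B₂| = 2.97×10⁻⁶ T.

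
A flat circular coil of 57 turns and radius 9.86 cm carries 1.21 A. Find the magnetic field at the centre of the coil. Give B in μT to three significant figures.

B ≈ 440 μT

For an N-turn flat coil, B = Nμ₀I/(2R) with R = 0.0986 m.
B = 57 × 7.71×10⁻⁶ T = 4.40×10⁻⁴ T.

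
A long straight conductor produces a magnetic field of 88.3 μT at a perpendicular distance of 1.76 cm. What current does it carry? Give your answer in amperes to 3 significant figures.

I ≈ 7.77 A

For a long straight wire B = μ₀I/(2πd), so I = 2πdB/μ₀.
I = 2π × 0.0176 × 8.83×10⁻⁵ / (4π×10⁻⁷) = 7.77 A.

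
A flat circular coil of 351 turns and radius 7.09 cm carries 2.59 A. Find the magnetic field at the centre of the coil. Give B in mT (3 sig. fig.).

For an N-turn flat coil, B = Nμ₀I/(2R) with R = 0.0709 m.
B = 351 × 2.30×10⁻⁵ T = 8.06×10⁻³ T.

B ≈ 8.06 mT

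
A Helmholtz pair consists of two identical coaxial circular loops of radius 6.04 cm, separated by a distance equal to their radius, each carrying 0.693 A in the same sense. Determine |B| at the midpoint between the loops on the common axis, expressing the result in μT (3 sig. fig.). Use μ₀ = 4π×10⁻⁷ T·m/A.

Each loop contributes B = μ₀IR²/[2(R²+z²)^(3/2)] on the axis, with z measured from that loop.
Loop 1 (z = 0.0302 m): B₁ = 5.16×10⁻⁶ T. Loop 2 (z = 0.0302 m): B₂ = 5.16×10⁻⁶ T.
The fields add: B = B₁ + B₂ = 1.03×10⁻⁵ T.

B ≈ 10.3 μT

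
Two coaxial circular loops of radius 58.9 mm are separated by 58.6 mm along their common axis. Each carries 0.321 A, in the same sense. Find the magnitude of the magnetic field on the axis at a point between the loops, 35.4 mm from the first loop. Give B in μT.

B ≈ 4.91 μT

Each loop contributes B = μ₀IR²/[2(R²+z²)^(3/2)] on the axis, with z measured from that loop.
Loop 1 (z = 0.0354 m): B₁ = 2.16×10⁻⁶ T. Loop 2 (z = 0.0232 m): B₂ = 2.76×10⁻⁶ T.
The fields add: B = B₁ + B₂ = 4.91×10⁻⁶ T.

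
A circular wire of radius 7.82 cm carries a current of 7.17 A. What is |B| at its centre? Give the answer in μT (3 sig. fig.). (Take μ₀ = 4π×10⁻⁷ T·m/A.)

At the centre of a circular loop the Biot–Savart law gives B = μ₀I/(2R).
B = (4π×10⁻⁷ × 7.17) / (2 × 0.0782) = 5.76×10⁻⁵ T.

B ≈ 57.6 μT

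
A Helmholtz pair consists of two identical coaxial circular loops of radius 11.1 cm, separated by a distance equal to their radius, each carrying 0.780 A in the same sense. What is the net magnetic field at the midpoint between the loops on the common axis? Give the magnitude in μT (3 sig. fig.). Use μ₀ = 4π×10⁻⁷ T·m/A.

Each loop contributes B = μ₀IR²/[2(R²+z²)^(3/2)] on the axis, with z measured from that loop.
Loop 1 (z = 0.0555 m): B₁ = 3.16×10⁻⁶ T. Loop 2 (z = 0.0555 m): B₂ = 3.16×10⁻⁶ T.
The fields add: B = B₁ + B₂ = 6.32×10⁻⁶ T.

B ≈ 6.32 μT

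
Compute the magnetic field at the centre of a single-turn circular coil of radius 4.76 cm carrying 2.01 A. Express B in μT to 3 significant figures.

At the centre of a circular loop the Biot–Savart law gives B = μ₀I/(2R).
B = (4π×10⁻⁷ × 2.01) / (2 × 0.0476) = 2.65×10⁻⁵ T.

B ≈ 26.5 μT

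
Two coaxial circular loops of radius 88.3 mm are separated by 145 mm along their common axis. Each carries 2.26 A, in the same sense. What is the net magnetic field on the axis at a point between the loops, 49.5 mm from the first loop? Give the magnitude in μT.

Each loop contributes B = μ₀IR²/[2(R²+z²)^(3/2)] on the axis, with z measured from that loop.
Loop 1 (z = 0.0495 m): B₁ = 1.07×10⁻⁵ T. Loop 2 (z = 0.0955 m): B₂ = 5.03×10⁻⁶ T.
The fields add: B = B₁ + B₂ = 1.57×10⁻⁵ T.

B ≈ 15.7 μT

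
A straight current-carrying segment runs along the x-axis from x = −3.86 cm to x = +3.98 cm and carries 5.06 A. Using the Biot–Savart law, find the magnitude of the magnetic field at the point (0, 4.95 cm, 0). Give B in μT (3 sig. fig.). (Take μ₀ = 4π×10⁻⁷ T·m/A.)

B ≈ 12.7 μT

For a finite straight segment, B = (μ₀I/4πd)(sinθ₁ + sinθ₂), where θ₁, θ₂ are the angles from the perpendicular to each end.
The perpendicular distance is d = 0.0495 m; the end-offsets along the wire are a = 0.0386 m and b = 0.0398 m.
sinθ₁ = 0.0386/√(0.0386²+0.0495²) = 0.6149; sinθ₂ = 0.0398/√(0.0398²+0.0495²) = 0.6266.
B = (4π×10⁻⁷ × 5.06) / (4π × 0.0495) × (0.6149 + 0.6266) = 1.27×10⁻⁵ T.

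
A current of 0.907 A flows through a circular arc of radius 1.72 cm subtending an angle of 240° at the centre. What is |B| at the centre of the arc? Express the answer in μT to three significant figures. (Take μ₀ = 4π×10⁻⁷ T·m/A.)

The Biot–Savart field of a circular arc at its centre is B = μ₀Iφ/(4πR), with φ = 4.189 rad.
B = (4π×10⁻⁷ × 0.907 × 4.189) / (4π × 0.0172) = 2.21×10⁻⁵ T.

B ≈ 22.1 μT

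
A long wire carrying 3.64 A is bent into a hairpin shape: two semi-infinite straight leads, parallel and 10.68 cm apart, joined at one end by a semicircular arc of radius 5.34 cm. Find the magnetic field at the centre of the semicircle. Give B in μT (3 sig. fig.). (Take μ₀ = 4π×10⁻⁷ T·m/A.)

The semicircular arc contributes B_arc = μ₀I·π/(4πR) = μ₀I/(4R) = 2.14×10⁻⁵ T.
Each semi-infinite lead is at perpendicular distance R = 0.0534 m from the centre, with the perpendicular foot at its near end, so it contributes μ₀I/(4πR); both point the same way, together 1.36×10⁻⁵ T.
Arc and leads all point the same direction: B = 2.14×10⁻⁵ + 1.36×10⁻⁵ = 3.50×10⁻⁵ T.

B ≈ 35.0 μT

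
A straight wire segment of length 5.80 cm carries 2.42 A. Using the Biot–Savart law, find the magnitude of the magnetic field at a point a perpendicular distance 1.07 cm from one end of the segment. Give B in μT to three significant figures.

B ≈ 22.2 μT

For a finite straight segment, B = (μ₀I/4πd)(sinθ₁ + sinθ₂), where θ₁, θ₂ are the angles from the perpendicular to each end.
The perpendicular foot is at one end, so the two end-offsets along the wire are 0 and L = 0.058 m.
sinθ₁ = 0/√(0²+0.0107²) = 0.0000; sinθ₂ = 0.058/√(0.058²+0.0107²) = 0.9834.
B = (4π×10⁻⁷ × 2.42) / (4π × 0.0107) × (0.0000 + 0.9834) = 2.22×10⁻⁵ T.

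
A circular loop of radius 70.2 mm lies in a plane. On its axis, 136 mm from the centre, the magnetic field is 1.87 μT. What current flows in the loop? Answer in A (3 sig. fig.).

On the axis of a loop, B = μ₀IR²/[2(R²+z²)^(3/2)], so I = 2B(R²+z²)^(3/2)/(μ₀R²).
R² + z² = 0.004928 + 0.0185 = 0.02342 m²; raised to 3/2 gives 3.59×10⁻³ m³.
I = 2 × 1.87×10⁻⁶ × 3.59×10⁻³ / (1.26×10⁻⁶ × 0.004928) = 2.17 A.

I ≈ 2.17 A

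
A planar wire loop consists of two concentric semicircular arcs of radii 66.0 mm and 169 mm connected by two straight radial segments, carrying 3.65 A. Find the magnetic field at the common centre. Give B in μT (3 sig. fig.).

B ≈ 10.6 μT

The radial connectors point toward the centre, so dl × r̂ = 0 and they contribute nothing.
Each semicircle gives μ₀I/(4R): inner arc 1.74×10⁻⁵ T, outer arc 6.79×10⁻⁶ T.
The two arcs carry current in opposite angular senses, so their fields oppose: B = |1.74×10⁻⁵ − 6.79×10⁻⁶| = 1.06×10⁻⁵ T.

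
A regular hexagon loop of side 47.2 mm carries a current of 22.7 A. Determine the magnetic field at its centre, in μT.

Each side is a finite straight segment at perpendicular distance d = a/(2 tan(π/6)) = 0.04088 m from the centre, with end-angles ±π/6.
One side contributes B₁ = (μ₀I/4πd)·2 sin(π/6) = 5.55×10⁻⁵ T.
All 6 sides add in the same direction: B = 6 × 5.55×10⁻⁵ = 3.33×10⁻⁴ T.

B ≈ 333 μT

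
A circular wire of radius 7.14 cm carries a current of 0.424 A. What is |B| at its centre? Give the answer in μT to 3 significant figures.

B ≈ 3.73 μT

At the centre of a circular loop the Biot–Savart law gives B = μ₀I/(2R).
B = (4π×10⁻⁷ × 0.424) / (2 × 0.0714) = 3.73×10⁻⁶ T.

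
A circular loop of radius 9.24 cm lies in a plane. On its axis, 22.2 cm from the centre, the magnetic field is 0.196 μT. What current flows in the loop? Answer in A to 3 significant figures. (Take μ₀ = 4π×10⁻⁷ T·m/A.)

I ≈ 0.508 A

On the axis of a loop, B = μ₀IR²/[2(R²+z²)^(3/2)], so I = 2B(R²+z²)^(3/2)/(μ₀R²).
R² + z² = 0.008538 + 0.04928 = 0.05782 m²; raised to 3/2 gives 1.39×10⁻² m³.
I = 2 × 1.96×10⁻⁷ × 1.39×10⁻² / (1.26×10⁻⁶ × 0.008538) = 0.508 A.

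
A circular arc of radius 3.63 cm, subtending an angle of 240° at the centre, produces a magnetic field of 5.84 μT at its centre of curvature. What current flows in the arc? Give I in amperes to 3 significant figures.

For a circular arc, B = μ₀Iφ/(4πR) with φ in radians; here φ = 4.189 rad.
So I = 4πRB/(μ₀φ) = 4π × 0.0363 × 5.84×10⁻⁶ / (4π×10⁻⁷ × 4.189) = 0.506 A.

I ≈ 0.506 A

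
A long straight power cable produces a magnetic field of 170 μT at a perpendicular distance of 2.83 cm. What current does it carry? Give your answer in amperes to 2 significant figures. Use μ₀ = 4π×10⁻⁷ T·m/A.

For a long straight wire B = μ₀I/(2πd), so I = 2πdB/μ₀.
I = 2π × 0.0283 × 1.70×10⁻⁴ / (4π×10⁻⁷) = 24.1 A.

I ≈ 24 A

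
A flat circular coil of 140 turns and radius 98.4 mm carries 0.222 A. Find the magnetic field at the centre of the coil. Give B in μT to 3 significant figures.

For an N-turn flat coil, B = Nμ₀I/(2R) with R = 0.0984 m.
B = 140 × 1.42×10⁻⁶ T = 1.98×10⁻⁴ T.

B ≈ 198 μT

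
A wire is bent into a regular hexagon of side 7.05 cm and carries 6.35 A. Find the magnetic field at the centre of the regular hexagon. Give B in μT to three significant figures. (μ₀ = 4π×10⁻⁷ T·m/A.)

Each side is a finite straight segment at perpendicular distance d = a/(2 tan(π/6)) = 0.06105 m from the centre, with end-angles ±π/6.
One side contributes B₁ = (μ₀I/4πd)·2 sin(π/6) = 1.04×10⁻⁵ T.
All 6 sides add in the same direction: B = 6 × 1.04×10⁻⁵ = 6.24×10⁻⁵ T.

B ≈ 62.4 μT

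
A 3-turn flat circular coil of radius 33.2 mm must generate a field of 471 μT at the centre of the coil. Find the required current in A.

I ≈ 8.30 A

For an N-turn coil, B = Nμ₀I/(2R) with R = 0.0332 m, so I = 2RB/(Nμ₀) = 2 × 0.0332 × 4.71×10⁻⁴ / (3 × 4π×10⁻⁷) = 8.30 A.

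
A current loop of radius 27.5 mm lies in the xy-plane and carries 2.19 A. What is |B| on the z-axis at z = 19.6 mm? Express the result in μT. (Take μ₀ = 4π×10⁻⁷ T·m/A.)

On the axis of a circular loop, B = μ₀IR² / [2(R²+z²)^(3/2)].
R² + z² = (0.0275)² + (0.0196)² = 0.00114 m², and (R²+z²)^(3/2) = 3.85×10⁻⁵ m³.
B = (4π×10⁻⁷ × 2.19 × 0.0007562) / (2 × 3.85×10⁻⁵) = 2.70×10⁻⁵ T.

B ≈ 27.0 μT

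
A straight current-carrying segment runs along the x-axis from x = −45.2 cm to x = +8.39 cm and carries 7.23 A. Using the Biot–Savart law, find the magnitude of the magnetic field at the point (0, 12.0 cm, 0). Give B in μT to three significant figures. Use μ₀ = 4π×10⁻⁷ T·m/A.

For a finite straight segment, B = (μ₀I/4πd)(sinθ₁ + sinθ₂), where θ₁, θ₂ are the angles from the perpendicular to each end.
The perpendicular distance is d = 0.12 m; the end-offsets along the wire are a = 0.452 m and b = 0.0839 m.
sinθ₁ = 0.452/√(0.452²+0.12²) = 0.9665; sinθ₂ = 0.0839/√(0.0839²+0.12²) = 0.5730.
B = (4π×10⁻⁷ × 7.23) / (4π × 0.12) × (0.9665 + 0.5730) = 9.28×10⁻⁶ T.

B ≈ 9.28 μT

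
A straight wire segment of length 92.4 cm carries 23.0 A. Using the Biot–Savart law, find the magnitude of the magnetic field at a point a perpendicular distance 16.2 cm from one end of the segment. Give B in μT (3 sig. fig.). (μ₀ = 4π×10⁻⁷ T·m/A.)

For a finite straight segment, B = (μ₀I/4πd)(sinθ₁ + sinθ₂), where θ₁, θ₂ are the angles from the perpendicular to each end.
The perpendicular foot is at one end, so the two end-offsets along the wire are 0 and L = 0.924 m.
sinθ₁ = 0/√(0²+0.162²) = 0.0000; sinθ₂ = 0.924/√(0.924²+0.162²) = 0.9850.
B = (4π×10⁻⁷ × 23.0) / (4π × 0.162) × (0.0000 + 0.9850) = 1.40×10⁻⁵ T.

B ≈ 14.0 μT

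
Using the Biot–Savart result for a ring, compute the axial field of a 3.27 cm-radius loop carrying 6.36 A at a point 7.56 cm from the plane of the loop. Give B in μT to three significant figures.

B ≈ 7.65 μT

On the axis of a circular loop, B = μ₀IR² / [2(R²+z²)^(3/2)].
R² + z² = (0.0327)² + (0.0756)² = 0.006785 m², and (R²+z²)^(3/2) = 5.59×10⁻⁴ m³.
B = (4π×10⁻⁷ × 6.36 × 0.001069) / (2 × 5.59×10⁻⁴) = 7.65×10⁻⁶ T.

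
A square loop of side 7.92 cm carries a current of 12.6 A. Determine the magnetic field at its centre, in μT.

Each side is a finite straight segment at perpendicular distance d = a/(2 tan(π/4)) = 0.0396 m from the centre, with end-angles ±π/4.
One side contributes B₁ = (μ₀I/4πd)·2 sin(π/4) = 4.50×10⁻⁵ T.
All 4 sides add in the same direction: B = 4 × 4.50×10⁻⁵ = 1.80×10⁻⁴ T.

B ≈ 180 μT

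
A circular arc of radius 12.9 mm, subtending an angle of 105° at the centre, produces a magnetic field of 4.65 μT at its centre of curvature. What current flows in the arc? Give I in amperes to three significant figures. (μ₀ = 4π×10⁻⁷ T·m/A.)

For a circular arc, B = μ₀Iφ/(4πR) with φ in radians; here φ = 1.833 rad.
So I = 4πRB/(μ₀φ) = 4π × 0.0129 × 4.65×10⁻⁶ / (4π×10⁻⁷ × 1.833) = 0.327 A.

I ≈ 0.327 A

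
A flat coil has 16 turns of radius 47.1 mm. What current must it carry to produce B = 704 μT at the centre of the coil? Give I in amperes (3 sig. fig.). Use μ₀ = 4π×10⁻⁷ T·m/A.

I ≈ 3.30 A

For an N-turn coil, B = Nμ₀I/(2R) with R = 0.0471 m, so I = 2RB/(Nμ₀) = 2 × 0.0471 × 7.04×10⁻⁴ / (16 × 4π×10⁻⁷) = 3.30 A.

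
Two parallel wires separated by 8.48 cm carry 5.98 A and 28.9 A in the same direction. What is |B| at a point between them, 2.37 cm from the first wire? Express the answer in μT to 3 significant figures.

Each long wire gives B = μ₀I/(2πd). Distances are d₁ = 0.0237 m and d₂ = 0.0611 m.
B₁ = 5.05×10⁻⁵ T, B₂ = 9.46×10⁻⁵ T.
Between parallel currents the two contributions point in opposite directions, so they subtract. B = |B₁ − B₂| = |5.05×10⁻⁵ − 9.46×10⁻⁵| = 4.41×10⁻⁵ T.

B ≈ 44.1 μT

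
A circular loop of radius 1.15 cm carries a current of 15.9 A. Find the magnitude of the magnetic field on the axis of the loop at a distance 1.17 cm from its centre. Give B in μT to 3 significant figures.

On the axis of a circular loop, B = μ₀IR² / [2(R²+z²)^(3/2)].
R² + z² = (0.0115)² + (0.0117)² = 0.0002691 m², and (R²+z²)^(3/2) = 4.42×10⁻⁶ m³.
B = (4π×10⁻⁷ × 15.9 × 0.0001322) / (2 × 4.42×10⁻⁶) = 2.99×10⁻⁴ T.

B ≈ 299 μT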